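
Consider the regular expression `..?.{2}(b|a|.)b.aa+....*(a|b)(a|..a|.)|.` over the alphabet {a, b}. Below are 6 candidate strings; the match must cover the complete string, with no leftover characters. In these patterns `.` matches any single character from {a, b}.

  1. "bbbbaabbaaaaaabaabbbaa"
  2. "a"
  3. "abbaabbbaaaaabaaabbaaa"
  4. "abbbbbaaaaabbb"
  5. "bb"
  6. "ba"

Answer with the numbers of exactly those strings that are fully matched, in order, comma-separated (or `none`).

1 → no match
2 → match
3 → no match
4 → match
5 → no match
6 → no match

2, 4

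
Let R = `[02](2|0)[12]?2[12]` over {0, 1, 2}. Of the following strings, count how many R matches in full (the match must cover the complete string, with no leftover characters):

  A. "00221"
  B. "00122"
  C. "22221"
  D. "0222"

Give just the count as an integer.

A → match
B → match
C → match
D → match
Total matched: 4

4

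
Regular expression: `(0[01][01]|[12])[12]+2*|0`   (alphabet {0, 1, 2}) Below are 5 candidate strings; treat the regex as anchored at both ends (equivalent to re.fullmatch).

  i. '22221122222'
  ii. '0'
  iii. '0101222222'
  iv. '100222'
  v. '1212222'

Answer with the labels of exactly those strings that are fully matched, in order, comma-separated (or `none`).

i. '22221122222' → match
ii. '0' → match
iii. '0101222222' → match
iv. '100222' → no match
v. '1212222' → match

i, ii, iii, v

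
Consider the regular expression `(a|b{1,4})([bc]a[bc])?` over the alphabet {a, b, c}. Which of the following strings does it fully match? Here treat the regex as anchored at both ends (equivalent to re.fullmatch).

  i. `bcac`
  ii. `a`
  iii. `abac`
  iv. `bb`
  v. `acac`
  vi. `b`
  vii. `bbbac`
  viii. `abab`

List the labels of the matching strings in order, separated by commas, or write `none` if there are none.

i, ii, iii, iv, v, vi, vii, viii

i → match
ii → match
iii → match
iv → match
v → match
vi → match
vii → match
viii → match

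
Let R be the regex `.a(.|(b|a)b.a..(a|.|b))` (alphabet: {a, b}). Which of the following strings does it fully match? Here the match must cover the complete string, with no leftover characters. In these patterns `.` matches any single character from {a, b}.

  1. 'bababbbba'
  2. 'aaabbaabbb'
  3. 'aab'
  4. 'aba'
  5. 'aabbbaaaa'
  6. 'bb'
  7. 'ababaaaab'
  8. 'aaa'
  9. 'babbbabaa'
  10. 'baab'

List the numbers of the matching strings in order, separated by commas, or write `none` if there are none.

1. 'bababbbba' → no match
2. 'aaabbaabbb' → no match
3. 'aab' → match
4. 'aba' → no match
5. 'aabbbaaaa' → match
6. 'bb' → no match
7. 'ababaaaab' → no match
8. 'aaa' → match
9. 'babbbabaa' → match
10. 'baab' → no match

3, 5, 8, 9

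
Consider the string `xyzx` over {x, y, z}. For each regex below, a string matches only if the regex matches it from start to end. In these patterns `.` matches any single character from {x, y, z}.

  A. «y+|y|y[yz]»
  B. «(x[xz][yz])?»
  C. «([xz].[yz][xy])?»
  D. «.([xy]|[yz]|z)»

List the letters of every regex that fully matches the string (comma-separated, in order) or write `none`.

A → no match — must start with `y`
B → no match
C → match
D → no match

C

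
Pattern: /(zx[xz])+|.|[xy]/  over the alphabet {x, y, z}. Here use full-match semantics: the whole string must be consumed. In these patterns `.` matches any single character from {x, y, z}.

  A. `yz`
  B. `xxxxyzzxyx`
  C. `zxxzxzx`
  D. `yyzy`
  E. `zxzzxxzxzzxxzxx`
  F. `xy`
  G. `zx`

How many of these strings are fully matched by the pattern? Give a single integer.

1

A → no match
B → no match
C → no match
D → no match
E → match
F → no match
G → no match
Total matched: 1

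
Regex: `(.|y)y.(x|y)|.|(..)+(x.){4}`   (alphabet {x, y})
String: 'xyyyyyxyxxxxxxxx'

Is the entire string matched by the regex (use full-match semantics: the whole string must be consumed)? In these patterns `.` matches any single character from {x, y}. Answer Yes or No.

Yes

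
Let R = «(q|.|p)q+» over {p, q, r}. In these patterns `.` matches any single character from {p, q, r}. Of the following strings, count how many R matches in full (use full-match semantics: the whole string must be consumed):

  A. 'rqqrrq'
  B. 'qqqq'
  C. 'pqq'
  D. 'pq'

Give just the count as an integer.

3

A → no match
B → match
C → match
D → match
Total matched: 3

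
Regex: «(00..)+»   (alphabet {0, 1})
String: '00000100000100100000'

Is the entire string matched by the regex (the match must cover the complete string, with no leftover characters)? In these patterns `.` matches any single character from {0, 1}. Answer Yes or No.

No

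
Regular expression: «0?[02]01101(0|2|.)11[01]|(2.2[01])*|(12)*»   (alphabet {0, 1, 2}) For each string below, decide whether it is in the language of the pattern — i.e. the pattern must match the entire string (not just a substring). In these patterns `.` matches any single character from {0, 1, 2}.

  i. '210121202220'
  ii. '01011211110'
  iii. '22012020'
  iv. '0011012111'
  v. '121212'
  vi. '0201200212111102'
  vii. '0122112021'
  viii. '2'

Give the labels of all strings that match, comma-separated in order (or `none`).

iv, v

i → no match
ii → no match
iii → no match
iv → match
v → match
vi → no match
vii → no match
viii → no match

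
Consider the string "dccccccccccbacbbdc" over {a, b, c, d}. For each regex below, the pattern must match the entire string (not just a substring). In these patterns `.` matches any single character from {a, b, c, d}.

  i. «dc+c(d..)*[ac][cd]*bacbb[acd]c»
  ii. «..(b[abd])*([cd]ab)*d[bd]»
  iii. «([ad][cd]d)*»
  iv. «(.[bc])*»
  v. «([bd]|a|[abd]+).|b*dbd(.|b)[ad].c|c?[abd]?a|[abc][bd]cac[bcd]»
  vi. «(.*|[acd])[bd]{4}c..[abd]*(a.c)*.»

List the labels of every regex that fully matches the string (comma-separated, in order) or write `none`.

i, iv

i → match
ii → no match
iii → no match
iv → match
v → no match
vi → no match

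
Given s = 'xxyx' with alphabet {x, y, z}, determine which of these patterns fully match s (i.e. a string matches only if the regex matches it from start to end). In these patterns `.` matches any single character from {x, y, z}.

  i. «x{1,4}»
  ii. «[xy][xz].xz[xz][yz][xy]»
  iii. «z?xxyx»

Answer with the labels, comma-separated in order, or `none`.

iii

i → no match
ii → no match
iii → match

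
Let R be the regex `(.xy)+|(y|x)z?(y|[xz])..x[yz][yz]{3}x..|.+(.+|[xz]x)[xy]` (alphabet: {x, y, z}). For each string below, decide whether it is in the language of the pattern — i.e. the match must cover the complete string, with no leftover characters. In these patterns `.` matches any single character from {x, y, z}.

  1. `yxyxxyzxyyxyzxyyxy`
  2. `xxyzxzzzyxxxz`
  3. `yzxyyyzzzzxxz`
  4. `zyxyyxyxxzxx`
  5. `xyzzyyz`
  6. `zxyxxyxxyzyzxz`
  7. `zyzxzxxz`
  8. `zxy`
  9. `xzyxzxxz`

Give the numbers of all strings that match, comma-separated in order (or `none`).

1 → match
2 → no match
3 → no match
4 → match
5 → no match
6 → no match
7 → no match
8 → match
9 → no match

1, 4, 8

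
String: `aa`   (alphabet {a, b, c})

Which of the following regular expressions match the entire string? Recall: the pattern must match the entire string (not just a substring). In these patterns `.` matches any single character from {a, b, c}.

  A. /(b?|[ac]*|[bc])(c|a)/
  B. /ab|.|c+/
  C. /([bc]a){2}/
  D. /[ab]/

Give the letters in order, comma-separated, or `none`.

A

A → match
B → no match
C → no match
D → no match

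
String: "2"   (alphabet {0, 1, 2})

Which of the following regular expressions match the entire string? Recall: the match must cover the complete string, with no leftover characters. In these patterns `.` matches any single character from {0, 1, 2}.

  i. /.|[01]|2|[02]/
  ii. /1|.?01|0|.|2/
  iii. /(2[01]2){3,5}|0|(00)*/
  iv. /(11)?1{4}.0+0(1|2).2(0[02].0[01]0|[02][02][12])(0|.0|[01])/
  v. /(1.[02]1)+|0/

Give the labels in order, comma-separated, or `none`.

i, ii

i → match
ii → match
iii → no match
iv → no match
v → no match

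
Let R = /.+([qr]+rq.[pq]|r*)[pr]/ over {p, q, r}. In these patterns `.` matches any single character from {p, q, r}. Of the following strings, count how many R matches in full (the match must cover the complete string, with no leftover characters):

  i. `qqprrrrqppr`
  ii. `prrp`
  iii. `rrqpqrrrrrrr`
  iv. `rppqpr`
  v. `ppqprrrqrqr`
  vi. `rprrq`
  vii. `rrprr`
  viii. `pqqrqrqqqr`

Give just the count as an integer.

i. `qqprrrrqppr` → match
ii. `prrp` → match
iii. `rrqpqrrrrrrr` → match
iv. `rppqpr` → match
v. `ppqprrrqrqr` → match
vi. `rprrq` → no match
vii. `rrprr` → match
viii. `pqqrqrqqqr` → match
Total matched: 7

7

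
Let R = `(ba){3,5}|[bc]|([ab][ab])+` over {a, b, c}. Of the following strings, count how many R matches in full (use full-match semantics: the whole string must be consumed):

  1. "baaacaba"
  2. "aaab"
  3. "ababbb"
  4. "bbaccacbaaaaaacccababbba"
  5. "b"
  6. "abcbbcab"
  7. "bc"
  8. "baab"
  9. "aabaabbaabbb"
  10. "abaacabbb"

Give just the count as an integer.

1 → no match
2 → match
3 → match
4 → no match
5 → match
6 → no match
7 → no match
8 → match
9 → match
10 → no match
Total matched: 5

5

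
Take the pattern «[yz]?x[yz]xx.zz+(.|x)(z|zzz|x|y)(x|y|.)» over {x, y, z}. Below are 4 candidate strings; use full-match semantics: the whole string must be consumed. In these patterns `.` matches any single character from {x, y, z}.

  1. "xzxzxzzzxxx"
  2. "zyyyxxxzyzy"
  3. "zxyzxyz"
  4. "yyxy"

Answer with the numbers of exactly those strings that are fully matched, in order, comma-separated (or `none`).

none

1. "xzxzxzzzxxx" → no match
2. "zyyyxxxzyzy" → no match
3. "zxyzxyz" → no match
4. "yyxy" → no match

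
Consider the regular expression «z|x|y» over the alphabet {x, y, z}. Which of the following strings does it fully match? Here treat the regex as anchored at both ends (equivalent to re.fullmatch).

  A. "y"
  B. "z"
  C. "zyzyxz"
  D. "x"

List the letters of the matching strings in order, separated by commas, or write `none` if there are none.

A. "y" → match
B. "z" → match
C. "zyzyxz" → no match
D. "x" → match

A, B, D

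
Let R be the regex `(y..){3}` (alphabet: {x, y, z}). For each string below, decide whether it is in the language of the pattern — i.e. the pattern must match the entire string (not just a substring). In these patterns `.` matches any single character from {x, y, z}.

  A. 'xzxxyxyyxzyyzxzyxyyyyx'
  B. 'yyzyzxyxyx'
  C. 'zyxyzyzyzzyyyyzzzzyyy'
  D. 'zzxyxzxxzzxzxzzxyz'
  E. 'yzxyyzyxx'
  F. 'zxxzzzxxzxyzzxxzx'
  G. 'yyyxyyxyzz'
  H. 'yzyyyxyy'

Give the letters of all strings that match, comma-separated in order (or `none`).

A → no match — must start with 'y'
B. 'yyzyzxyxyx' → no match
C → no match — must start with 'y'
D → no match — must start with 'y'
E. 'yzxyyzyxx' → match
F → no match — must start with 'y'
G. 'yyyxyyxyzz' → no match
H. 'yzyyyxyy' → no match

E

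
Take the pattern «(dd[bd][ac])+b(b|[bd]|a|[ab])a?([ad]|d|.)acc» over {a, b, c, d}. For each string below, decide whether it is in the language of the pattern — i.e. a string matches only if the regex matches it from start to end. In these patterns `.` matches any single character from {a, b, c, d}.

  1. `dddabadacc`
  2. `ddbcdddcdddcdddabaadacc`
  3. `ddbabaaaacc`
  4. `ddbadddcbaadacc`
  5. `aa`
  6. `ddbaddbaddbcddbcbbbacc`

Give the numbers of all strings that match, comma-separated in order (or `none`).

1, 2, 3, 4, 6

1 → match
2 → match
3 → match
4 → match
5 → no match — must start with `dd`
6 → match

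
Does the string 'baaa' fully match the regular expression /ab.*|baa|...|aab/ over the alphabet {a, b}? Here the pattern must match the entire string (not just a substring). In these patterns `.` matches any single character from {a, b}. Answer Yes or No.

No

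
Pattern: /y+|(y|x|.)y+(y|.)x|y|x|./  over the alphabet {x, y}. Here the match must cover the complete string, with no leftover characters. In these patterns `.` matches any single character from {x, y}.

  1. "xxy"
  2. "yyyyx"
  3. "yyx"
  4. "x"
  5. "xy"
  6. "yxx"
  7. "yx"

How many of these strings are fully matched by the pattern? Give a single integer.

2

1 → no match
2 → match
3 → no match
4 → match
5 → no match
6 → no match
7 → no match
Total matched: 2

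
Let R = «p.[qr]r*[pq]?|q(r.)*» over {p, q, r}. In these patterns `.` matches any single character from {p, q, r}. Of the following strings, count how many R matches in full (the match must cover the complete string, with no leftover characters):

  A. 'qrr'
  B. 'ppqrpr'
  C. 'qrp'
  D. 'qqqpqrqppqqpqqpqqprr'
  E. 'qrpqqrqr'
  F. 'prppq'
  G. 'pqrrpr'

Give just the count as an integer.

2

A → match
B → no match
C → match
D → no match
E → no match
F → no match
G → no match
Total matched: 2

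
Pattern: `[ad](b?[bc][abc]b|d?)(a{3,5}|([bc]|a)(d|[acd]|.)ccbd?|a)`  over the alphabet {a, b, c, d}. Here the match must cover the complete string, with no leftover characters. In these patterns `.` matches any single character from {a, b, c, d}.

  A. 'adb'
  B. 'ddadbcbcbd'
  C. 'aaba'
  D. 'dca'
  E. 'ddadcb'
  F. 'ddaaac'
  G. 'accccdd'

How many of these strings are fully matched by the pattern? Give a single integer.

A. 'adb' → no match
B. 'ddadbcbcbd' → no match
C. 'aaba' → no match
D. 'dca' → no match
E. 'ddadcb' → no match
F. 'ddaaac' → no match
G. 'accccdd' → no match
Total matched: 0

0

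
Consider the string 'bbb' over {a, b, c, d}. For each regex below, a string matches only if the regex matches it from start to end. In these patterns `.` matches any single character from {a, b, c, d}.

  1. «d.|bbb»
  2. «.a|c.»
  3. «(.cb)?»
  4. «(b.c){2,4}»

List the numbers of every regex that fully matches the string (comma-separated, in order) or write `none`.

1 → match
2 → no match
3 → no match
4 → no match — must end with 'c'

1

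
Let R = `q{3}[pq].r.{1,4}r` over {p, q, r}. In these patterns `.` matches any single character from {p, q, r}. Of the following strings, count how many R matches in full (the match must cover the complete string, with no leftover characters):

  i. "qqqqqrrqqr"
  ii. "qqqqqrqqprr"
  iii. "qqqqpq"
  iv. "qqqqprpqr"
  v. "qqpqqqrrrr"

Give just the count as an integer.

3

i → match
ii → match
iii → no match — must end with "r"
iv → match
v → no match
Total matched: 3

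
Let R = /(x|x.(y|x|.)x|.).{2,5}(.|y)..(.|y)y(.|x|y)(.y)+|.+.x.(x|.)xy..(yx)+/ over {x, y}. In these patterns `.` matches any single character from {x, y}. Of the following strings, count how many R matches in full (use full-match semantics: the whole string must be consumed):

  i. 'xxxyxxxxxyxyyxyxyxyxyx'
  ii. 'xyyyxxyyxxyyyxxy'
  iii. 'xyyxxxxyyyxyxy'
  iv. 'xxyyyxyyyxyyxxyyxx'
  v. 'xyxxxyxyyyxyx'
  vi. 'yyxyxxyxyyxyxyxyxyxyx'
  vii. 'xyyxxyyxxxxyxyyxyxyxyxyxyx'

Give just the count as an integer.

i → match
ii → no match
iii → match
iv → no match
v → no match
vi → match
vii → match
Total matched: 4

4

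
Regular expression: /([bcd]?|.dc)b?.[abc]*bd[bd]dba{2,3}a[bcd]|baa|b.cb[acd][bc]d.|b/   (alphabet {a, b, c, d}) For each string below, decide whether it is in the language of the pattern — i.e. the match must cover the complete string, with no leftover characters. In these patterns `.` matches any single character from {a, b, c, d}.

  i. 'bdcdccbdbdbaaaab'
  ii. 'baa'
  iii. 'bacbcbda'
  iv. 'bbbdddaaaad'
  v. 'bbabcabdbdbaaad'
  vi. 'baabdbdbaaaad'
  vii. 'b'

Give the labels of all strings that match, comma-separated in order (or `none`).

i, ii, iii, v, vi, vii

i → match
ii. 'baa' → match
iii. 'bacbcbda' → match
iv. 'bbbdddaaaad' → no match
v → match
vi → match
vii. 'b' → match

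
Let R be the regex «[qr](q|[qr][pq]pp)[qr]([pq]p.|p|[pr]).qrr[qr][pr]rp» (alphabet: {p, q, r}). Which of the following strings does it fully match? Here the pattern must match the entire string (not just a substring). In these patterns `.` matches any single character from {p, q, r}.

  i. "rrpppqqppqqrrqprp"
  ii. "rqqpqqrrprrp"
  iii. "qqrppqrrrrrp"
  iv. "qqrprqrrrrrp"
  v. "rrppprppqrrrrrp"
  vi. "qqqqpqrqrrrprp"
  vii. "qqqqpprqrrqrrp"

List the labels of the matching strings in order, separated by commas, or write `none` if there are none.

i, iii, iv, v, vi, vii

i → match
ii → no match
iii → match
iv → match
v → match
vi → match
vii → match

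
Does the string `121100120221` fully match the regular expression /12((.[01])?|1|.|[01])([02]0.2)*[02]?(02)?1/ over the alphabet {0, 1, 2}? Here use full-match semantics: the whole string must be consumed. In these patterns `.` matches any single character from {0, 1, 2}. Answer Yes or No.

No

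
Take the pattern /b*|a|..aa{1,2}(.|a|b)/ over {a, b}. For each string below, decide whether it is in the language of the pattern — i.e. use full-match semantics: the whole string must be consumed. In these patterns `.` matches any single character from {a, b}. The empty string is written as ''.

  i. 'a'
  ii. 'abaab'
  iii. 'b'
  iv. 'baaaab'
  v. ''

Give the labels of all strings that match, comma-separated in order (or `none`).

i → match
ii → match
iii → match
iv → match
v → match

i, ii, iii, iv, v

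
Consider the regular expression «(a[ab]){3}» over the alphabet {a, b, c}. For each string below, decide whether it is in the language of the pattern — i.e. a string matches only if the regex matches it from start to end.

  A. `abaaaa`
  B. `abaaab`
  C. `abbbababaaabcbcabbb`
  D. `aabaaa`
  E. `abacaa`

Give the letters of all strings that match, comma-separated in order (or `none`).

A, B

A → match
B → match
C → no match
D → no match
E → no match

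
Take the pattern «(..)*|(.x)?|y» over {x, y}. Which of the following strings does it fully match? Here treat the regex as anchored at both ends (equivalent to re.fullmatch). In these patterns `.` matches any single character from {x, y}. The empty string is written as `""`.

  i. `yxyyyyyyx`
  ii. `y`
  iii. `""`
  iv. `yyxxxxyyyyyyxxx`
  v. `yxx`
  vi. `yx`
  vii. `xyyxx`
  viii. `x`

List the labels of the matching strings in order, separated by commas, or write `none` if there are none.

i → no match
ii → match
iii → match
iv → no match
v → no match
vi → match
vii → no match
viii → no match

ii, iii, vi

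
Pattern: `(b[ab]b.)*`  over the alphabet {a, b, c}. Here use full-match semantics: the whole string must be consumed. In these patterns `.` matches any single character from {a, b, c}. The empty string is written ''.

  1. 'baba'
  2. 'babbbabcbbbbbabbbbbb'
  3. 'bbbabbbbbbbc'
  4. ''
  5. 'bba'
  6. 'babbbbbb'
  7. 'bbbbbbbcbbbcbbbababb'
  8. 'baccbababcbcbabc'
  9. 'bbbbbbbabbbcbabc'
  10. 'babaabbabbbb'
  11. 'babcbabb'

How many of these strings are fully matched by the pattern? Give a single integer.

8

1. 'baba' → match
2 → match
3. 'bbbabbbbbbbc' → match
4. '' → match
5. 'bba' → no match
6. 'babbbbbb' → match
7 → match
8 → no match
9 → match
10. 'babaabbabbbb' → no match
11. 'babcbabb' → match
Total matched: 8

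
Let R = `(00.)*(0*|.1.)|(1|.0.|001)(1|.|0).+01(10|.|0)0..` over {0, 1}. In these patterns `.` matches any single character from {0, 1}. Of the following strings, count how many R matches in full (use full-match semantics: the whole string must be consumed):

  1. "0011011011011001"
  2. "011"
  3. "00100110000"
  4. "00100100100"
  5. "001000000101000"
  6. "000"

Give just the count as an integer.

4

1 → match
2. "011" → match
3. "00100110000" → no match
4. "00100100100" → match
5 → no match
6. "000" → match
Total matched: 4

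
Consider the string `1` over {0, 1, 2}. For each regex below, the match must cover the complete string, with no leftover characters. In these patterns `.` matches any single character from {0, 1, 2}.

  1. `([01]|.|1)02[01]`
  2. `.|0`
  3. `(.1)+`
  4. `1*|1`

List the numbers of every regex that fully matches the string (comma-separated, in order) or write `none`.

2, 4

1 → no match
2 → match
3 → no match
4 → match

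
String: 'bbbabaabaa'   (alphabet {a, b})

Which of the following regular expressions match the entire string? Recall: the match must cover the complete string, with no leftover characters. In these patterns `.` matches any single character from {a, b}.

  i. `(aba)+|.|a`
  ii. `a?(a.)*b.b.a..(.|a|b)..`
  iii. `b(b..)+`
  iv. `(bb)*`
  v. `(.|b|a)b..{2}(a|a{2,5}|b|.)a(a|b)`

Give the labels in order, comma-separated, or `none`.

iii

i → no match
ii → no match
iii → match
iv → no match
v → no match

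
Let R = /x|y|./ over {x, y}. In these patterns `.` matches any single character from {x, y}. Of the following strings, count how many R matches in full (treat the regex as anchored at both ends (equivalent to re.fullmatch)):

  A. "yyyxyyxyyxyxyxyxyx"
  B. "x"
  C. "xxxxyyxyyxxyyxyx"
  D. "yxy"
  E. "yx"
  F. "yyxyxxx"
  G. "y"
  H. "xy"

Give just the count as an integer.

2

A → no match
B. "x" → match
C → no match
D. "yxy" → no match
E. "yx" → no match
F. "yyxyxxx" → no match
G. "y" → match
H. "xy" → no match
Total matched: 2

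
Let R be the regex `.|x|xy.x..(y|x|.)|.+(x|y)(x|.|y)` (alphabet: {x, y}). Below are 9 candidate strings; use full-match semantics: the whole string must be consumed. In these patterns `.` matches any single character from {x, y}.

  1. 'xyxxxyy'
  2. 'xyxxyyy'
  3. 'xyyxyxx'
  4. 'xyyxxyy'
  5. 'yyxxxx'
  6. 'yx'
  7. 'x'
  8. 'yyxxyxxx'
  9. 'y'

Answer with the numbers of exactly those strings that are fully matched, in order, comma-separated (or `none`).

1 → match
2 → match
3 → match
4 → match
5 → match
6 → no match
7 → match
8 → match
9 → match

1, 2, 3, 4, 5, 7, 8, 9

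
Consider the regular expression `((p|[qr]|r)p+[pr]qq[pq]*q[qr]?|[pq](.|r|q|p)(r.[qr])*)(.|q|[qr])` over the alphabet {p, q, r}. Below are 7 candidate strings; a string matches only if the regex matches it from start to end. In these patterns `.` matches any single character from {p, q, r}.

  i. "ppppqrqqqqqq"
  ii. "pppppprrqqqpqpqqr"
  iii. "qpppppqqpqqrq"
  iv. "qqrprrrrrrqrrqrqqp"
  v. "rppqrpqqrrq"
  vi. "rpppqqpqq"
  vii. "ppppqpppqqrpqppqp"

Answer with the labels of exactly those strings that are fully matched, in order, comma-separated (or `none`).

i → no match
ii → no match
iii → match
iv → match
v → no match
vi → match
vii → no match

iii, iv, vi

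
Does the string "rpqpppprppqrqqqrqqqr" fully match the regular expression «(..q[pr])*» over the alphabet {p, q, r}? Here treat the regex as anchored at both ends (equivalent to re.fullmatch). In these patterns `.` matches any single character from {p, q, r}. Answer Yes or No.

No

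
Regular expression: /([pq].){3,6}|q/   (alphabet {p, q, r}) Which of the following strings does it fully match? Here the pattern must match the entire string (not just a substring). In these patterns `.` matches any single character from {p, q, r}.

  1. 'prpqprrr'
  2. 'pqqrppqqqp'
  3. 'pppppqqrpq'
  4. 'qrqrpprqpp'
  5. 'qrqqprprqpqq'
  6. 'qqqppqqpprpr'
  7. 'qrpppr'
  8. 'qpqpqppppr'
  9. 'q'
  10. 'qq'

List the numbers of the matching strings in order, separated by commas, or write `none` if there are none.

2, 3, 5, 6, 7, 8, 9

1 → no match
2 → match
3 → match
4 → no match
5 → match
6 → match
7 → match
8 → match
9 → match
10 → no match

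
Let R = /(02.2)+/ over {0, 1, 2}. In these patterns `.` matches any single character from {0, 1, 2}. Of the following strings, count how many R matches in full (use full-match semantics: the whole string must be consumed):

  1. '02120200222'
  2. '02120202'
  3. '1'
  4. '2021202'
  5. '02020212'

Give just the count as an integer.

1 → no match
2 → match
3 → no match — must start with '02'
4 → no match — must start with '02'
5 → match
Total matched: 2

2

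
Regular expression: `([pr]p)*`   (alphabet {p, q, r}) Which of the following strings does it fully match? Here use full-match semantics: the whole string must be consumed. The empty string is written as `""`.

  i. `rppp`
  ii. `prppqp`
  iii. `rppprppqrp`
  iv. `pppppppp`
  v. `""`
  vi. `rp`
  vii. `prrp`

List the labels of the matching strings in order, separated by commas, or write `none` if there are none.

i. `rppp` → match
ii. `prppqp` → no match
iii. `rppprppqrp` → no match
iv. `pppppppp` → match
v. `""` → match
vi. `rp` → match
vii. `prrp` → no match

i, iv, v, vi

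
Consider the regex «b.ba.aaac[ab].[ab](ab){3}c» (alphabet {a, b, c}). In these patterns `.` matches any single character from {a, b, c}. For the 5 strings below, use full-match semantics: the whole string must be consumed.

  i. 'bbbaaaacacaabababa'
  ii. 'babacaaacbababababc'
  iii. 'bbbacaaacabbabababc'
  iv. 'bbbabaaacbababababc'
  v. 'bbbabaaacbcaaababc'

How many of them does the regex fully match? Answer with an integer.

3

i → no match — must end with 'abc'
ii → match
iii → match
iv → match
v → no match
Total matched: 3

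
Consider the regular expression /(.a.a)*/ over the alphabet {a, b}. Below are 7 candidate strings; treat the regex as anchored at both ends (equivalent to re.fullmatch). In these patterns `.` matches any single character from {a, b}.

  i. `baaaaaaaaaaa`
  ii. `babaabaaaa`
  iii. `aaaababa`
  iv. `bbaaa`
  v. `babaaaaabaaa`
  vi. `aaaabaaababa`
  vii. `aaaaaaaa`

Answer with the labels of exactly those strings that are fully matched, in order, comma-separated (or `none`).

i, iii, v, vi, vii

i. `baaaaaaaaaaa` → match
ii. `babaabaaaa` → no match
iii. `aaaababa` → match
iv. `bbaaa` → no match
v. `babaaaaabaaa` → match
vi. `aaaabaaababa` → match
vii. `aaaaaaaa` → match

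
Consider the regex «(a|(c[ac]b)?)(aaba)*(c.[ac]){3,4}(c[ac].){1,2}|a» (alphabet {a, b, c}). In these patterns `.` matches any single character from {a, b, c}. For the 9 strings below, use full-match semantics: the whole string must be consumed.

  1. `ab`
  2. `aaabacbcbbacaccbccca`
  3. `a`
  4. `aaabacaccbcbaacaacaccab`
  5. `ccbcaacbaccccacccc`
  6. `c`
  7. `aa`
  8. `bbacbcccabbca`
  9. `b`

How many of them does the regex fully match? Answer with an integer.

2

1 → no match
2 → no match
3 → match
4 → no match
5 → match
6 → no match
7 → no match
8 → no match
9 → no match
Total matched: 2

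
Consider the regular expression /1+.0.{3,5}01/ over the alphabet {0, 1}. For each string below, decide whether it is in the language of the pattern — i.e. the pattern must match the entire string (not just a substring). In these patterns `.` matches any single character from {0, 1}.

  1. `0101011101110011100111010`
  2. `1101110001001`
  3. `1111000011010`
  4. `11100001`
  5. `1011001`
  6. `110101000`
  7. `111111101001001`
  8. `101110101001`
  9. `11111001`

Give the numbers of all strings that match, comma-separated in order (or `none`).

7

1 → no match — must start with `1`
2 → no match
3 → no match — must end with `01`
4 → no match
5 → no match
6 → no match — must end with `01`
7 → match
8 → no match
9 → no match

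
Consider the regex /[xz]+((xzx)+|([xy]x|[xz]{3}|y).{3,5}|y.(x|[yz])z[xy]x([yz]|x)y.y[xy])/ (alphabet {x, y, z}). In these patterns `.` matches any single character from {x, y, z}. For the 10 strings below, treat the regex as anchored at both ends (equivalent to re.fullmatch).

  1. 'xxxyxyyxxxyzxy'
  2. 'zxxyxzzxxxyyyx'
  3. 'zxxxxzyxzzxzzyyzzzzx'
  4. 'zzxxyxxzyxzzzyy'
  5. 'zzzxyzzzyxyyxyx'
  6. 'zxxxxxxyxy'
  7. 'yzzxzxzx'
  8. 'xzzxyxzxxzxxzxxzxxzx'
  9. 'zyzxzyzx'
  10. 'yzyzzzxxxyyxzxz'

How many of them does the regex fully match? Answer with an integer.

3

1 → no match
2 → match
3 → no match
4 → no match
5 → match
6. 'zxxxxxxyxy' → match
7. 'yzzxzxzx' → no match
8 → no match
9. 'zyzxzyzx' → no match
10 → no match
Total matched: 3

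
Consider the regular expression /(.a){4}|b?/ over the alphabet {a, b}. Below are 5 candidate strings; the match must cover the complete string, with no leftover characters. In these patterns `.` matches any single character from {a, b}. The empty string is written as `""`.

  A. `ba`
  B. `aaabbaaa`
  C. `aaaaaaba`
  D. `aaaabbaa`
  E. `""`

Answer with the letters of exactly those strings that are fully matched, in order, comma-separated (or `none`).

C, E

A → no match
B → no match
C → match
D → no match
E → match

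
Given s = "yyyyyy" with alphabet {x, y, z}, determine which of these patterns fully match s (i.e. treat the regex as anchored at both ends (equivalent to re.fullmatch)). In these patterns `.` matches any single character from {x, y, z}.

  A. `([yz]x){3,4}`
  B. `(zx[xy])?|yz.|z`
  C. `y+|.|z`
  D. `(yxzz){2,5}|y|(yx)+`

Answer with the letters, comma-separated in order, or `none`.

C

A → no match — must end with "x"
B → no match
C → match
D → no match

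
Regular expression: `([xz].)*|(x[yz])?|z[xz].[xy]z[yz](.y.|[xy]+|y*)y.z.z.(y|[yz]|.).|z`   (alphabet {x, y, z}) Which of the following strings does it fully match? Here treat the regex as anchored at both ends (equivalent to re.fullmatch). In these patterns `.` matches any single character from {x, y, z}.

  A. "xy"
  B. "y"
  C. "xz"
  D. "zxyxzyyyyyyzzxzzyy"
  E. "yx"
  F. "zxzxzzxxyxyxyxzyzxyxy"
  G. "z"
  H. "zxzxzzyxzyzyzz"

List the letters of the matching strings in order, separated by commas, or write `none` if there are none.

A. "xy" → match
B. "y" → no match
C. "xz" → match
D → match
E. "yx" → no match
F → no match
G. "z" → match
H → match

A, C, D, G, H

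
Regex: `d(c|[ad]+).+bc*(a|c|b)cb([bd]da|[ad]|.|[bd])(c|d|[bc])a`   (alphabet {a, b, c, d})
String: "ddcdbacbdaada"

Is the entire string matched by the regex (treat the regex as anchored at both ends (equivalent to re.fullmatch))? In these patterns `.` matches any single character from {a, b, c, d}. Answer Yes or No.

No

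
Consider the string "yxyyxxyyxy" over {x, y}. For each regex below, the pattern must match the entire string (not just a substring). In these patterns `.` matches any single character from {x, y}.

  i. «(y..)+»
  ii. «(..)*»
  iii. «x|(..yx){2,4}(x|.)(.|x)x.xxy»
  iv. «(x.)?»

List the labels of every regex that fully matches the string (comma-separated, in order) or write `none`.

ii

i → no match
ii → match
iii → no match
iv → no match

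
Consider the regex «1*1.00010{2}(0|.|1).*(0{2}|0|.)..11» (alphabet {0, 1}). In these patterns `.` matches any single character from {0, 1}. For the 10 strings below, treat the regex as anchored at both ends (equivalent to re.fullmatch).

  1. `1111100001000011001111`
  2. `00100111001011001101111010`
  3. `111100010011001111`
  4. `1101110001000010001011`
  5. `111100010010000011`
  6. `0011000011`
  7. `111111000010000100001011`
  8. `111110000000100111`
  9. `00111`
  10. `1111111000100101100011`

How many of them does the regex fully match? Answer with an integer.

5

1 → match
2 → no match — must end with `11`
3 → match
4 → no match
5 → match
6 → no match
7 → match
8 → no match
9 → no match
10 → match
Total matched: 5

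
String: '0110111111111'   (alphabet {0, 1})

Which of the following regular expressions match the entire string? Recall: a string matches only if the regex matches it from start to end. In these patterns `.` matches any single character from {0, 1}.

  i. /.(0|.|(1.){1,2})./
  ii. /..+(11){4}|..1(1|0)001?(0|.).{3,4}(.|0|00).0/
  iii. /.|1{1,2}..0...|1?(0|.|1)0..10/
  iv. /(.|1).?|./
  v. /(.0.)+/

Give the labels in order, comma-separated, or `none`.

i → no match
ii → match
iii → no match
iv → no match
v → no match

ii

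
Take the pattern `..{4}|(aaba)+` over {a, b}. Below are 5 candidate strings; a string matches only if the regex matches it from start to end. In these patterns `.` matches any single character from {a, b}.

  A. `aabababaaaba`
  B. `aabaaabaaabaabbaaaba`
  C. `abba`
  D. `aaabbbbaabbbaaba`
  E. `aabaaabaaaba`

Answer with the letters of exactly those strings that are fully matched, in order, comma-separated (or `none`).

E

A → no match
B → no match
C → no match
D → no match
E → match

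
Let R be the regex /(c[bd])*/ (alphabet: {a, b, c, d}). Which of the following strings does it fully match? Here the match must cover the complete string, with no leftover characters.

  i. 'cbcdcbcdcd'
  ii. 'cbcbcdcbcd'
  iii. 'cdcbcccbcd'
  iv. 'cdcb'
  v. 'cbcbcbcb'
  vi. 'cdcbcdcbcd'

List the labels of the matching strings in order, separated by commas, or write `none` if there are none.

i → match
ii → match
iii → no match
iv → match
v → match
vi → match

i, ii, iv, v, vi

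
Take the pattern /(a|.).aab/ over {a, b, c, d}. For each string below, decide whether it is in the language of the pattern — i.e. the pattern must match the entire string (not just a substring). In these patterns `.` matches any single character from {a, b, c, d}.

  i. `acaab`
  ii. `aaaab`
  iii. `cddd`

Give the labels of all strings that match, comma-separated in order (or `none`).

i. `acaab` → match
ii. `aaaab` → match
iii. `cddd` → no match — must end with `aab`

i, ii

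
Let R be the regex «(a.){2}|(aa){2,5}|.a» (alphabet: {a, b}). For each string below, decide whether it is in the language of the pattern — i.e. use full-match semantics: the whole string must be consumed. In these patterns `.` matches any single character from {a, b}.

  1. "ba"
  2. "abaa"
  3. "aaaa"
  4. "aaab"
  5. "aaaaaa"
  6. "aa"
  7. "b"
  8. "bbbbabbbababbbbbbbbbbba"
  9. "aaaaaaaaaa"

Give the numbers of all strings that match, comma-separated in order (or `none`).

1, 2, 3, 4, 5, 6, 9

1. "ba" → match
2. "abaa" → match
3. "aaaa" → match
4. "aaab" → match
5. "aaaaaa" → match
6. "aa" → match
7. "b" → no match
8 → no match
9. "aaaaaaaaaa" → match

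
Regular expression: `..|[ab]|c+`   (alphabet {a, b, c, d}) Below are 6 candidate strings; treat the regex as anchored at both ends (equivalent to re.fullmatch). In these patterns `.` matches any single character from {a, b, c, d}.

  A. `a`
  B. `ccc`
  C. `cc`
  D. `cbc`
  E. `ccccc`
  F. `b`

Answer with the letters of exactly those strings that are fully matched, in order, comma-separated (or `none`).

A, B, C, E, F

A → match
B → match
C → match
D → no match
E → match
F → match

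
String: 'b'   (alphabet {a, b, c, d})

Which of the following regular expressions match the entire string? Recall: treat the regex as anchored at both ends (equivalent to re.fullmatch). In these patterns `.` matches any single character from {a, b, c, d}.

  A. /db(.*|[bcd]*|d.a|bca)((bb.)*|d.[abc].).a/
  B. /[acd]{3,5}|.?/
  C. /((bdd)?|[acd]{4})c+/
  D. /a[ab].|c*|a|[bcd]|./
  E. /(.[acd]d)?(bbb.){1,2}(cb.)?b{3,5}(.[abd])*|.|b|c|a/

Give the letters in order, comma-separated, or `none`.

A → no match — must start with 'db'
B → match
C → no match — must end with 'c'
D → match
E → match

B, D, E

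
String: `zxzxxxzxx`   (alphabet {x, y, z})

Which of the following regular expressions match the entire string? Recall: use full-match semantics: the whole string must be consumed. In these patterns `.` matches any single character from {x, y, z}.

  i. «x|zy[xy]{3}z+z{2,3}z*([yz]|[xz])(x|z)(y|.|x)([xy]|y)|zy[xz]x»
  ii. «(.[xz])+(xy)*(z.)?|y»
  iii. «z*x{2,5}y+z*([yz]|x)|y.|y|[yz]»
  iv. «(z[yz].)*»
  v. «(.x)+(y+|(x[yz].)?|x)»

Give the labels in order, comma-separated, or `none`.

i → no match
ii → no match
iii → no match
iv → no match
v → match

v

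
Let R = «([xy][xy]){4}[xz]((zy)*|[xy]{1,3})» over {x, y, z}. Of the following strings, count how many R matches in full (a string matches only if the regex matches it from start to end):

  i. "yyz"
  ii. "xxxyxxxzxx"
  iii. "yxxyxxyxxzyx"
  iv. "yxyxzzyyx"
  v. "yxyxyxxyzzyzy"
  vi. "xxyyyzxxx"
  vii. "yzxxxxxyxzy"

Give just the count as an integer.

1

i. "yyz" → no match
ii. "xxxyxxxzxx" → no match
iii. "yxxyxxyxxzyx" → no match
iv. "yxyxzzyyx" → no match
v → match
vi. "xxyyyzxxx" → no match
vii. "yzxxxxxyxzy" → no match
Total matched: 1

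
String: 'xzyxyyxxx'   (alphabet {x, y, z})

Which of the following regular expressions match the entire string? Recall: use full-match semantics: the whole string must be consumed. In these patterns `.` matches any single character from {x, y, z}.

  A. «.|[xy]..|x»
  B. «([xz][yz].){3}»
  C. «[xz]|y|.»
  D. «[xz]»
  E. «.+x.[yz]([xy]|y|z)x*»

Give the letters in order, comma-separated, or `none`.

A → no match
B → no match
C → no match
D → no match
E → match

E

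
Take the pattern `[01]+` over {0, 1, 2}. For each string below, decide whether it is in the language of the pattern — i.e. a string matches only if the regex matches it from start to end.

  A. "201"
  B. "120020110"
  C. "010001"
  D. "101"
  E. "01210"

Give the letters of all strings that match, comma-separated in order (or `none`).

A → no match
B → no match
C → match
D → match
E → no match

C, D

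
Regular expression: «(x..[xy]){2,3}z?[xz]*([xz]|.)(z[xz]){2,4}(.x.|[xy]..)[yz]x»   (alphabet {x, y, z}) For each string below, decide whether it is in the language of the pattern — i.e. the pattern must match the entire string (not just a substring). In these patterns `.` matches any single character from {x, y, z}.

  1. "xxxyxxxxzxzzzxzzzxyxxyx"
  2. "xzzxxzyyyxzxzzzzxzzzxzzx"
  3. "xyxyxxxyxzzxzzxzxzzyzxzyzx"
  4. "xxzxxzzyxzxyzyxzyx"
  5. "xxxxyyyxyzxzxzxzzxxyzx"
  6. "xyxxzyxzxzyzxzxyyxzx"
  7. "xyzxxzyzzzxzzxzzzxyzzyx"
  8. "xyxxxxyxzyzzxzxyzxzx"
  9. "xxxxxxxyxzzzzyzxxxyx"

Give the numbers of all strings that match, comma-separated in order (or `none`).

1

1 → match
2 → no match
3 → no match
4 → no match
5 → no match
6 → no match
7 → no match
8 → no match
9 → no match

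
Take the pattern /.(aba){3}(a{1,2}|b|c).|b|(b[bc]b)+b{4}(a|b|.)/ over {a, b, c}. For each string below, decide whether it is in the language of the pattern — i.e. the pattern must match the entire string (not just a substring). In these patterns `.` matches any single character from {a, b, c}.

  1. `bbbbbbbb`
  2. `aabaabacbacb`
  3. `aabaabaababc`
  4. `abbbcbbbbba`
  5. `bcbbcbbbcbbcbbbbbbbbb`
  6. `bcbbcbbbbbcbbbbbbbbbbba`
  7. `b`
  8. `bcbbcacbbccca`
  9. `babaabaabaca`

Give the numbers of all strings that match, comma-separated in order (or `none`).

1 → match
2 → no match
3 → match
4 → no match
5 → no match
6 → match
7 → match
8 → no match
9 → match

1, 3, 6, 7, 9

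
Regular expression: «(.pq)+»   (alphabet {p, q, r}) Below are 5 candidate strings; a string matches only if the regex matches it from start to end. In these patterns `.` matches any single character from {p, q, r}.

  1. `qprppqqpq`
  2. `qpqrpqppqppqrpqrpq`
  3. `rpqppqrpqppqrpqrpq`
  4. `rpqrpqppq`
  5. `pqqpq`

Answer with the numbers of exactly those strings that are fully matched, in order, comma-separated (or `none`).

1 → no match
2 → match
3 → match
4 → match
5 → no match

2, 3, 4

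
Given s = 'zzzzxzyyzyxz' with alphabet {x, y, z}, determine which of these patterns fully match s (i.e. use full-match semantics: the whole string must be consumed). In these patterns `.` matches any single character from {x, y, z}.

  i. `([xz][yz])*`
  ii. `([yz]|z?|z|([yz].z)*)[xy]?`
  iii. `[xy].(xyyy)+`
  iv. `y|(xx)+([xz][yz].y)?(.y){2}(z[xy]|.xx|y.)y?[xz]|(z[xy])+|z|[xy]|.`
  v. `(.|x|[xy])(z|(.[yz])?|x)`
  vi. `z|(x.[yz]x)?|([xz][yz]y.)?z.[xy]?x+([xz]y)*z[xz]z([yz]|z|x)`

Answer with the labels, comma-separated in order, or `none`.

ii

i → no match
ii → match
iii → no match — must end with 'xyyy'
iv → no match
v → no match
vi → no match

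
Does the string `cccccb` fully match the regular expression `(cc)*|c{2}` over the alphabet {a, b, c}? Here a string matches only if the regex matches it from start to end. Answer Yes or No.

No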